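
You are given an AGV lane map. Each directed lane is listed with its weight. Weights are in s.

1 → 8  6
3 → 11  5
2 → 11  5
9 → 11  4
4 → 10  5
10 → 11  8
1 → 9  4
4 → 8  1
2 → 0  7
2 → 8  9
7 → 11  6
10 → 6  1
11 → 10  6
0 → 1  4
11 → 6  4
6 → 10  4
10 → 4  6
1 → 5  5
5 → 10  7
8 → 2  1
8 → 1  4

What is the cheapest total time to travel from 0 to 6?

Running Dijkstra from 0:
0: 0
1: 4  (via 0)
9: 8  (via 1)
5: 9  (via 1)
8: 10  (via 1)
2: 11  (via 8)
11: 12  (via 9)
6: 16  (via 11)
Shortest route: 0 → 1 → 9 → 11 → 6 = 16 s.

16 s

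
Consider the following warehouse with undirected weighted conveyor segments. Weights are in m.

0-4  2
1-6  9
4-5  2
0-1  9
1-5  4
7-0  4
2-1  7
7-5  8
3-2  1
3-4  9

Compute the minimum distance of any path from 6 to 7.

21 m

Running Dijkstra from 6:
6: 0
1: 9  (via 6)
5: 13  (via 1)
4: 15  (via 5)
2: 16  (via 1)
0: 17  (via 4)
3: 17  (via 2)
7: 21  (via 5)
Shortest route: 6 → 1 → 5 → 7 = 21 m.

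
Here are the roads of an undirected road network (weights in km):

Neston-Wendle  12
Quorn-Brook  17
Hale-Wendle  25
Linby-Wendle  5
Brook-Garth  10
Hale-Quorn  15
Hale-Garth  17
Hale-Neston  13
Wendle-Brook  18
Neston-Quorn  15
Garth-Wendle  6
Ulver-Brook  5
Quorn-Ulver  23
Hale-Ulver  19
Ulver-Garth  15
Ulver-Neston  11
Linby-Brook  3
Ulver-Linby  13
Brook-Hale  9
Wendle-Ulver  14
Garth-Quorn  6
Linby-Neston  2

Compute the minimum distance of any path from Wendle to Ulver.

13 km

Shortest distances from Wendle:
Wendle: 0
Linby: 5  (via Wendle)
Garth: 6  (via Wendle)
Neston: 7  (via Linby)
Brook: 8  (via Linby)
Quorn: 12  (via Garth)
Ulver: 13  (via Brook)
Shortest route: Wendle → Linby → Brook → Ulver = 13 km.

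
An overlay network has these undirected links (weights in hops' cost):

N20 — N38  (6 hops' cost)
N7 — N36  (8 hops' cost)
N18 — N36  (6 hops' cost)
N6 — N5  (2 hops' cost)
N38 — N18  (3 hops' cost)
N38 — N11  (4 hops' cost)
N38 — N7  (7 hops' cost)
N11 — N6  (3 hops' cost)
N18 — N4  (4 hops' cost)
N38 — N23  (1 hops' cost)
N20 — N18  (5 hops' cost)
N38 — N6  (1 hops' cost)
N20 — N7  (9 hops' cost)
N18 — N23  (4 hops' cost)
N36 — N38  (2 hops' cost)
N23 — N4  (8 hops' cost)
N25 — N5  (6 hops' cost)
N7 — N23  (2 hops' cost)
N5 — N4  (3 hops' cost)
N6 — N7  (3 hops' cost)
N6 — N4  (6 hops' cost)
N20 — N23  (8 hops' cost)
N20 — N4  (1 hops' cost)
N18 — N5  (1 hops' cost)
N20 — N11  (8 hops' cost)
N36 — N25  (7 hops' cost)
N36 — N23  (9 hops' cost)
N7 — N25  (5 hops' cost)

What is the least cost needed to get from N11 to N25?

11 hops' cost

Enumerating some paths:
N11 - N6 - N5 - N25: 3+2+6 = 11
N11 - N6 - N38 - N23 - N7 - N25: 3+1+1+2+5 = 12
N11 - N38 - N23 - N7 - N25: 4+1+2+5 = 12
N11 - N6 - N38 - N36 - N25: 3+1+2+7 = 13
The minimum is 11 hops' cost via N11 - N6 - N5 - N25.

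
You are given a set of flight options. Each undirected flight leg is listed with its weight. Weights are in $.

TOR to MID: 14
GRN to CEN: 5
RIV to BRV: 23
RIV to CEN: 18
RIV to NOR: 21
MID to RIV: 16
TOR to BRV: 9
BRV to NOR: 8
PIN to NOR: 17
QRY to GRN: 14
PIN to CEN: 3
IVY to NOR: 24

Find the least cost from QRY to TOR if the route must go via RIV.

Shortest QRY→RIV: QRY → GRN → CEN → RIV = 37
Shortest RIV→TOR: RIV → MID → TOR = 30
Total via RIV: 37 + 30 = $67.

$67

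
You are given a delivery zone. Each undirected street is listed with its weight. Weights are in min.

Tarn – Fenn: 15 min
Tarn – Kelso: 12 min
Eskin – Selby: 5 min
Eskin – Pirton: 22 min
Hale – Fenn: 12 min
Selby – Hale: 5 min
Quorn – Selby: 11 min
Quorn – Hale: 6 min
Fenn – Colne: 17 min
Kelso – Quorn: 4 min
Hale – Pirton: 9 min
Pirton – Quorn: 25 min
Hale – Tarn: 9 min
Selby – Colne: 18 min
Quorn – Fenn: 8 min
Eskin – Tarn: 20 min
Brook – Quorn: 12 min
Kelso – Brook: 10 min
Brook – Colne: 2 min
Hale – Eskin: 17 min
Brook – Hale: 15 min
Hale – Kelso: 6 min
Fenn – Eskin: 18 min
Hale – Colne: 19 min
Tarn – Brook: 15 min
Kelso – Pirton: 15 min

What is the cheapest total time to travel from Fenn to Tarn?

15 min

Settle nodes by increasing distance from Fenn:
Fenn: 0
Quorn: 8  (via Fenn)
Hale: 12  (via Fenn)
Kelso: 12  (via Quorn)
Tarn: 15  (via Fenn)
Shortest route: Fenn → Tarn = 15 min.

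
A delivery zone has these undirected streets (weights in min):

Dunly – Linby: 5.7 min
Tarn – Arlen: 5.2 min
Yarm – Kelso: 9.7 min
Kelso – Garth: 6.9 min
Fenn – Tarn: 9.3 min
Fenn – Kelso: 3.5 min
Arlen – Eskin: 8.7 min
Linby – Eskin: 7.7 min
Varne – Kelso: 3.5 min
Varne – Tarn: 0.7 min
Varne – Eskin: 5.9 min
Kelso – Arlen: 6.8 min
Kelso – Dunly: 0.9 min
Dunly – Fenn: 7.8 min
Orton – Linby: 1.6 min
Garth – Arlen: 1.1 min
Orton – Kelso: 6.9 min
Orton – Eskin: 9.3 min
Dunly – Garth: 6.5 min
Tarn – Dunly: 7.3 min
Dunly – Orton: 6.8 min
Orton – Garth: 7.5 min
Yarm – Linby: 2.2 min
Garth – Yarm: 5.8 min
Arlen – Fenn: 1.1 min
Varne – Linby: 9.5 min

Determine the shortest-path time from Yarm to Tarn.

Enumerating some paths:
Yarm → Garth → Arlen → Tarn: 5.8+1.1+5.2 = 12.1
Yarm → Linby → Varne → Tarn: 2.2+9.5+0.7 = 12.4
Yarm → Linby → Dunly → Kelso → Varne → Tarn: 2.2+5.7+0.9+3.5+0.7 = 13
Cheapest is Yarm → Garth → Arlen → Tarn at 12.1 min.

12.1 min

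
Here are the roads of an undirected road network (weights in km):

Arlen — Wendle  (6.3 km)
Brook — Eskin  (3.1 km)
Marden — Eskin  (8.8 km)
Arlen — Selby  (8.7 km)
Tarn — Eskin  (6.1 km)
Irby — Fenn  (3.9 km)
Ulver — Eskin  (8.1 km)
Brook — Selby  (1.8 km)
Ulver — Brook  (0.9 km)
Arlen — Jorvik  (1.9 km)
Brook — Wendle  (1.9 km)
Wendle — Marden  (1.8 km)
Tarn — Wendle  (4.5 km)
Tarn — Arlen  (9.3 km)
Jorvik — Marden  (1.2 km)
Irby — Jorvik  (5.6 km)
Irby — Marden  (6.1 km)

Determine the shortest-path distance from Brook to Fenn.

Enumerating some paths:
Brook → Wendle → Marden → Jorvik → Irby → Fenn: 1.9+1.8+1.2+5.6+3.9 = 14.4
Brook → Wendle → Marden → Irby → Fenn: 1.9+1.8+6.1+3.9 = 13.7
Brook → Wendle → Arlen → Jorvik → Irby → Fenn: 1.9+6.3+1.9+5.6+3.9 = 19.6
Cheapest is Brook → Wendle → Marden → Irby → Fenn at 13.7 km.

13.7 km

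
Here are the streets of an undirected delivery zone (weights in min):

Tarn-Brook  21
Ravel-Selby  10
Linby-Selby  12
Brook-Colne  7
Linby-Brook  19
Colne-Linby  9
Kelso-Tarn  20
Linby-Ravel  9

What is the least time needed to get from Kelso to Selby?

Compare a few routes:
Kelso - Tarn - Brook - Colne - Linby - Selby: 20+21+7+9+12 = 69
Kelso - Tarn - Brook - Linby - Selby: 20+21+19+12 = 72
Cheapest is Kelso - Tarn - Brook - Colne - Linby - Selby at 69 min.

69 min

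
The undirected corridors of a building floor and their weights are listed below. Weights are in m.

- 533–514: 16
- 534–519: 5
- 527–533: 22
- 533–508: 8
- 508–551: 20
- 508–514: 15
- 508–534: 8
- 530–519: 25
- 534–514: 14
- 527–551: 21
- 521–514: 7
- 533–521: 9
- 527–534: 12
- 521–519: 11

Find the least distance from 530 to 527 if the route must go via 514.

Shortest 530→514: 530 → 519 → 521 → 514 = 43
Best 514 to 527: 514 → 534 → 527 costing 26
Total via 514: 43 + 26 = 69 m.

69 m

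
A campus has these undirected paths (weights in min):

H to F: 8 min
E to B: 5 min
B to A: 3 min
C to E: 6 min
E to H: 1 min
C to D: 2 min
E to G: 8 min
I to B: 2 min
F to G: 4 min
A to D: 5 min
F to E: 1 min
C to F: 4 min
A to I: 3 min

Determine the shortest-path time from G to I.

Shortest distances from G:
G: 0
F: 4  (via G)
E: 5  (via F)
H: 6  (via E)
C: 8  (via F)
B: 10  (via E)
D: 10  (via C)
I: 12  (via B)
Shortest route: G → F → E → B → I = 12 min.

12 min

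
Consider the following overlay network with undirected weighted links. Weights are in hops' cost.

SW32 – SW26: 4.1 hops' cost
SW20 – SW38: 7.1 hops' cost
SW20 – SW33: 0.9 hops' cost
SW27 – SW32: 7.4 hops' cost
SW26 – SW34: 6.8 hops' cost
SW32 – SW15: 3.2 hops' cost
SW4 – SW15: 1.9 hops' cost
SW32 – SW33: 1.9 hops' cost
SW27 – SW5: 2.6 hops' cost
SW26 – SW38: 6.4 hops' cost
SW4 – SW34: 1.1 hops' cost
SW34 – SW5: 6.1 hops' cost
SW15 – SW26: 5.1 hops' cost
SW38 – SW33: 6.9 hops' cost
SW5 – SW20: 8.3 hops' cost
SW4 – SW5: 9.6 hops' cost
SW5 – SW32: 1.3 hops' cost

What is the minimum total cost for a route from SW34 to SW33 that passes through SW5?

9.3 hops' cost

Best SW34 to SW5: SW34–SW5 costing 6.1
Shortest SW5→SW33: SW5–SW32–SW33 = 3.2
Total via SW5: 6.1 + 3.2 = 9.3 hops' cost.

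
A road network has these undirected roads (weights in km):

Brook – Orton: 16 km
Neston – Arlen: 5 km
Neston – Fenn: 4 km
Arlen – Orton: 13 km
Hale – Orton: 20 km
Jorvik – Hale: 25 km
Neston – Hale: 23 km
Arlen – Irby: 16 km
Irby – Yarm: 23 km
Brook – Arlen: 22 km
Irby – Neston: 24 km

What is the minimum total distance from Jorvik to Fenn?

Running Dijkstra from Jorvik:
Jorvik: 0
Hale: 25  (via Jorvik)
Orton: 45  (via Hale)
Neston: 48  (via Hale)
Fenn: 52  (via Neston)
Shortest route: Jorvik–Hale–Neston–Fenn = 52 km.

52 km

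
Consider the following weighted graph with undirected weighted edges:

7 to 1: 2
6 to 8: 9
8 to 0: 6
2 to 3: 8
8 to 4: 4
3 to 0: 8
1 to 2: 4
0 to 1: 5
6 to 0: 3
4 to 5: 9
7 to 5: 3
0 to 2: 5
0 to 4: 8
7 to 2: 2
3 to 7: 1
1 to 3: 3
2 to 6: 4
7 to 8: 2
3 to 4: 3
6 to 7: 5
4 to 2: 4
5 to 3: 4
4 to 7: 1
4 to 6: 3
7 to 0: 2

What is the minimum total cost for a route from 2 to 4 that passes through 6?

Best 2 to 6: 2 → 6 costing 4
Best 6 to 4: 6 → 4 costing 3
Total via 6: 4 + 3 = 7.

7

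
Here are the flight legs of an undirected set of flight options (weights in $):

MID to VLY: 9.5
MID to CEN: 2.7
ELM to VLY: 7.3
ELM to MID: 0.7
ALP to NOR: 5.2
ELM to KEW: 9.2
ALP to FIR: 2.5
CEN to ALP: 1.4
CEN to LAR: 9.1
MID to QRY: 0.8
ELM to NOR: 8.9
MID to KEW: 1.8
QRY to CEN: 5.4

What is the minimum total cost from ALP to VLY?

$12.1

Shortest distances from ALP:
ALP: 0
CEN: 1.4  (via ALP)
FIR: 2.5  (via ALP)
MID: 4.1  (via CEN)
ELM: 4.8  (via MID)
QRY: 4.9  (via MID)
NOR: 5.2  (via ALP)
KEW: 5.9  (via MID)
LAR: 10.5  (via CEN)
VLY: 12.1  (via ELM)
Shortest route: ALP–CEN–MID–ELM–VLY = $12.1.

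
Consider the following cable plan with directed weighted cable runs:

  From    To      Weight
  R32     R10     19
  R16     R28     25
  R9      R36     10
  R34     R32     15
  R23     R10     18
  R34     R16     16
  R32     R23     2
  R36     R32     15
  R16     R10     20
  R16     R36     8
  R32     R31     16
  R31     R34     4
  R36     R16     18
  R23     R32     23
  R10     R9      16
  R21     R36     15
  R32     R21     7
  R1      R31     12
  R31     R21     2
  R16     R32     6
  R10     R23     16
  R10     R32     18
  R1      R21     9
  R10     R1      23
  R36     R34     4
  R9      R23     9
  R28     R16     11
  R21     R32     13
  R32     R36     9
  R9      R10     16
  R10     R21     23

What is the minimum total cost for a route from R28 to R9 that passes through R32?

Best R28 to R32: R28–R16–R32 costing 17
Shortest R32→R9: R32–R10–R9 = 35
Total via R32: 17 + 35 = 52.

52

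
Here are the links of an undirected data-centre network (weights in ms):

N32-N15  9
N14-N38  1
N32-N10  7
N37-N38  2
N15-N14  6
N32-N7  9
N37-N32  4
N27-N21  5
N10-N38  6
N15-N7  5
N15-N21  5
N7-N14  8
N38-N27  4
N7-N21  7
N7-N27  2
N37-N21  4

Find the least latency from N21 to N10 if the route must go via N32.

15 ms

Shortest N21→N32: N21 → N37 → N32 = 8
Best N32 to N10: N32 → N10 costing 7
Total via N32: 8 + 7 = 15 ms.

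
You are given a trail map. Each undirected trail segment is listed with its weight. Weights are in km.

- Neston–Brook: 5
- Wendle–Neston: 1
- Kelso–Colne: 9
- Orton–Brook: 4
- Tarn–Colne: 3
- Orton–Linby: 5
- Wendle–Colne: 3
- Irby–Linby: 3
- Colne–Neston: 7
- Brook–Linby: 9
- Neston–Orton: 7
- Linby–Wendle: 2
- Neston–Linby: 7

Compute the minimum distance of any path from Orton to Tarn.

Shortest distances from Orton:
Orton: 0
Brook: 4  (via Orton)
Linby: 5  (via Orton)
Neston: 7  (via Orton)
Wendle: 7  (via Linby)
Irby: 8  (via Linby)
Colne: 10  (via Wendle)
Tarn: 13  (via Colne)
Shortest route: Orton → Linby → Wendle → Colne → Tarn = 13 km.

13 km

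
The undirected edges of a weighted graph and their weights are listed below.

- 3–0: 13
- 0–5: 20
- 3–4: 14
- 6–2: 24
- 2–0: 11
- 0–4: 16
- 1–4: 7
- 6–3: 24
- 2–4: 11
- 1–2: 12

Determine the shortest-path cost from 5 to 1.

Candidate routes:
5–0–2–4–1: 20+11+11+7 = 49
5–0–2–1: 20+11+12 = 43
5–0–3–4–1: 20+13+14+7 = 54
Cheapest is 5–0–2–1 at 43.

43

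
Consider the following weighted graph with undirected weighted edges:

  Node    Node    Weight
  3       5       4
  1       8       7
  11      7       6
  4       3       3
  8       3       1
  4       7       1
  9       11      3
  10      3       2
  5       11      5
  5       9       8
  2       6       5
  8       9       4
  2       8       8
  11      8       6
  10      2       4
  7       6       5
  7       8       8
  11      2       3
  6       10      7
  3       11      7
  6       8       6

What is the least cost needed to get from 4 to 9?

Compare a few routes:
4 - 3 - 8 - 9: 3+1+4 = 8
4 - 7 - 11 - 9: 1+6+3 = 10
Cheapest is 4 - 3 - 8 - 9 at 8.

8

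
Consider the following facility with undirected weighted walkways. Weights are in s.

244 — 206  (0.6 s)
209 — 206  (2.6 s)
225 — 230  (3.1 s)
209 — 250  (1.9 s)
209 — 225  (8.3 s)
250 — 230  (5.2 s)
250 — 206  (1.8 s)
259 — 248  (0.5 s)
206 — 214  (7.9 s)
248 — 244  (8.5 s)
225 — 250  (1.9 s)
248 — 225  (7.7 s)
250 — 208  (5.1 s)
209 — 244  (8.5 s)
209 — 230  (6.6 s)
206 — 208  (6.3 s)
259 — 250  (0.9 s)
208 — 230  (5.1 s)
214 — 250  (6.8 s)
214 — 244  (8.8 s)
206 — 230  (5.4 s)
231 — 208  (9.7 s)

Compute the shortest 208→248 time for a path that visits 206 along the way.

Best 208 to 206: 208 → 206 costing 6.3
Shortest 206→248: 206 → 250 → 259 → 248 = 3.2
Total via 206: 6.3 + 3.2 = 9.5 s.

9.5 s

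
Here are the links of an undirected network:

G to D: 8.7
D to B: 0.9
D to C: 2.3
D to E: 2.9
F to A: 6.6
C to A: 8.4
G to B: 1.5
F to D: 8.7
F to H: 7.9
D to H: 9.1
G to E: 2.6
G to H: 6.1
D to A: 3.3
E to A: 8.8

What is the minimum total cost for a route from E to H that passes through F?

Shortest E→F: E–D–F = 11.6
Best F to H: F–H costing 7.9
Total via F: 11.6 + 7.9 = 19.5.

19.5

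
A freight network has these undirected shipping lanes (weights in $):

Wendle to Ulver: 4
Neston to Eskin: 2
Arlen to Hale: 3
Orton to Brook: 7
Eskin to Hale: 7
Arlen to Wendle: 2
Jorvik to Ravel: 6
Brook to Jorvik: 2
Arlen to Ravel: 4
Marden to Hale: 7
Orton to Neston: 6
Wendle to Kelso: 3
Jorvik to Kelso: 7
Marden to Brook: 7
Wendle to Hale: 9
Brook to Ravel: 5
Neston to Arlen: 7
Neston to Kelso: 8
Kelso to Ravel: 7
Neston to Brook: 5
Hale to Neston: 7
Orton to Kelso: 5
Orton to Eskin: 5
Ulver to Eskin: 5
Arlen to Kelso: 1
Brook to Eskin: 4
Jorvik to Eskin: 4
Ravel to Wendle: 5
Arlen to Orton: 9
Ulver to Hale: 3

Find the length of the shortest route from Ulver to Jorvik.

Settle nodes by increasing distance from Ulver:
Ulver: 0
Hale: 3  (via Ulver)
Wendle: 4  (via Ulver)
Eskin: 5  (via Ulver)
Arlen: 6  (via Hale)
Kelso: 7  (via Wendle)
Neston: 7  (via Eskin)
Brook: 9  (via Eskin)
Jorvik: 9  (via Eskin)
Shortest route: Ulver → Eskin → Jorvik = $9.

$9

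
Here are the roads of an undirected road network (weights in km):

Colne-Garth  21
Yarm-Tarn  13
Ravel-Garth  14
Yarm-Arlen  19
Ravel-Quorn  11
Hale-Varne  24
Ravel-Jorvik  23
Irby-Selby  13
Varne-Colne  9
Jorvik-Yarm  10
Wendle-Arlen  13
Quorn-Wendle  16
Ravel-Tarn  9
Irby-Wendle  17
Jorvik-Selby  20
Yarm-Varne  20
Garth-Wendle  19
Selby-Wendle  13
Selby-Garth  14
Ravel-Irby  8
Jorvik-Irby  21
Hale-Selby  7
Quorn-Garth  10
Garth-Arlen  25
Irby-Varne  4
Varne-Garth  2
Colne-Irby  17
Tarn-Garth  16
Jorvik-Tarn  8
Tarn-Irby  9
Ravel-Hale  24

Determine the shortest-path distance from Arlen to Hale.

33 km

Enumerating some paths:
Arlen - Wendle - Selby - Hale: 13+13+7 = 33
Arlen - Garth - Selby - Hale: 25+14+7 = 46
Cheapest is Arlen - Wendle - Selby - Hale at 33 km.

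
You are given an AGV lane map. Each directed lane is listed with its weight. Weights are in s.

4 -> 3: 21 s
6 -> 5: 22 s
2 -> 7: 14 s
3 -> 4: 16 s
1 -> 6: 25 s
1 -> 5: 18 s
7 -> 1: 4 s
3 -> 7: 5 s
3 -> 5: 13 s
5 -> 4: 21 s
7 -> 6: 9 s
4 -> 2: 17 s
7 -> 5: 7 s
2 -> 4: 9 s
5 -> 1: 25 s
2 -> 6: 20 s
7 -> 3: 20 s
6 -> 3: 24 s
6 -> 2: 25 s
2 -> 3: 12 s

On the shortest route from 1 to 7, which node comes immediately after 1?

6

Compare a few routes:
1 - 6 - 3 - 7: 25+24+5 = 54
1 - 6 - 2 - 7: 25+25+14 = 64
1 - 5 - 4 - 3 - 7: 18+21+21+5 = 65
The minimum is 54 s via 1 - 6 - 3 - 7.
So from 1 the first move is to 6.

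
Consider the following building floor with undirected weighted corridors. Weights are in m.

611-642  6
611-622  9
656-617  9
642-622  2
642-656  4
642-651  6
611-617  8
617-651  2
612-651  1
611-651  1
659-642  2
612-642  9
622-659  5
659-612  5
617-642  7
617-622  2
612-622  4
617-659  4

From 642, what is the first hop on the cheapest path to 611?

Enumerating some paths:
642 → 611: 6 = 6
642 → 622 → 617 → 651 → 611: 2+2+2+1 = 7
The minimum is 6 m via 642 → 611.
So from 642 the first move is to 611.

611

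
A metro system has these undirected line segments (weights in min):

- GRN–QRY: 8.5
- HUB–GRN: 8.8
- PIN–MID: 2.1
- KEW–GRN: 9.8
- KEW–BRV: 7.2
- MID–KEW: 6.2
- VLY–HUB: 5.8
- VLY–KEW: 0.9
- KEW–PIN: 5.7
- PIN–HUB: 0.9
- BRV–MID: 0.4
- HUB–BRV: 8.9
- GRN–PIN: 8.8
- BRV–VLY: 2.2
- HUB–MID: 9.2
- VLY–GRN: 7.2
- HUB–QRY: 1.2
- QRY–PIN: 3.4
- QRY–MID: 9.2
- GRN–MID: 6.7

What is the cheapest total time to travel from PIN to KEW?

5.6 min

Candidate routes:
PIN–KEW: 5.7 = 5.7
PIN–HUB–VLY–KEW: 0.9+5.8+0.9 = 7.6
PIN–MID–BRV–VLY–KEW: 2.1+0.4+2.2+0.9 = 5.6
The minimum is 5.6 min via PIN–MID–BRV–VLY–KEW.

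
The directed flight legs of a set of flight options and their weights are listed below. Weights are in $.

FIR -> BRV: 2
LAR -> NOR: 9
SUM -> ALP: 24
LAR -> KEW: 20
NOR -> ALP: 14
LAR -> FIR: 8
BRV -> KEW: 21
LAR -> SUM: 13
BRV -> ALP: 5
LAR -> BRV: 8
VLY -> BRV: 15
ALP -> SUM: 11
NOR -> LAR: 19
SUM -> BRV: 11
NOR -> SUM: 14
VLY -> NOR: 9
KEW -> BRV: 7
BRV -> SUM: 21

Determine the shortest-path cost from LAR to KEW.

Shortest distances from LAR:
LAR: 0
BRV: 8  (via LAR)
FIR: 8  (via LAR)
NOR: 9  (via LAR)
SUM: 13  (via LAR)
ALP: 13  (via BRV)
KEW: 20  (via LAR)
Shortest route: LAR → KEW = $20.

$20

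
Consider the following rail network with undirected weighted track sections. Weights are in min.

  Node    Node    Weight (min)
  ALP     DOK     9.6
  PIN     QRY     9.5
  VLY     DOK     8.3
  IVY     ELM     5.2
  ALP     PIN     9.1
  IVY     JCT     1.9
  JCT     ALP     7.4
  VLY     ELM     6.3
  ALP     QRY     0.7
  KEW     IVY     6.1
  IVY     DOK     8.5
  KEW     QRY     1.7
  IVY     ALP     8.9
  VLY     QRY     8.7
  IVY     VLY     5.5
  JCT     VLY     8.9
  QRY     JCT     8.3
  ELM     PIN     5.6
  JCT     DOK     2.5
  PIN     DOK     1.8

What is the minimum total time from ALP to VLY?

Candidate routes:
ALP–QRY–VLY: 0.7+8.7 = 9.4
ALP–QRY–KEW–IVY–VLY: 0.7+1.7+6.1+5.5 = 14
The minimum is 9.4 min via ALP–QRY–VLY.

9.4 min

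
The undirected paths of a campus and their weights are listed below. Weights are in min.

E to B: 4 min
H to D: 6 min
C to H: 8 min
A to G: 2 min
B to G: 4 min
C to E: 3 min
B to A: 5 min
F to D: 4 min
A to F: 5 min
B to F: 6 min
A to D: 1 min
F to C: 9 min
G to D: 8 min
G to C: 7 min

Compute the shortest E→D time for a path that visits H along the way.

17 min

Best E to H: E → C → H costing 11
Shortest H→D: H → D = 6
Total via H: 11 + 6 = 17 min.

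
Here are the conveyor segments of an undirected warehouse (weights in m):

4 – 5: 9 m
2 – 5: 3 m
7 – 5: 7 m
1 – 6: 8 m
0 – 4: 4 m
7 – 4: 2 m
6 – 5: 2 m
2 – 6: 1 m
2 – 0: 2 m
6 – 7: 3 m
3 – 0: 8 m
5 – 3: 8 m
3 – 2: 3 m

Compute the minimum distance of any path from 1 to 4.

Compare a few routes:
1 → 6 → 7 → 4: 8+3+2 = 13
1 → 6 → 2 → 0 → 4: 8+1+2+4 = 15
1 → 6 → 5 → 2 → 0 → 4: 8+2+3+2+4 = 19
The minimum is 13 m via 1 → 6 → 7 → 4.

13 m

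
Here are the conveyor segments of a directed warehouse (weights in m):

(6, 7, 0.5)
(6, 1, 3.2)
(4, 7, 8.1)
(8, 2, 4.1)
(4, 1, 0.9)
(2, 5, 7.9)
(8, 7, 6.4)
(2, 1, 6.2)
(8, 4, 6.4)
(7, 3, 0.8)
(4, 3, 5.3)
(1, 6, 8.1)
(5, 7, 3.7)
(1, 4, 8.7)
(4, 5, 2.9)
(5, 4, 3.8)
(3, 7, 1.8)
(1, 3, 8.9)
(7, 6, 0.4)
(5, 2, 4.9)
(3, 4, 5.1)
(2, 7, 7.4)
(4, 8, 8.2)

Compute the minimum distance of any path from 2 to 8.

Shortest distances from 2:
2: 0
1: 6.2  (via 2)
7: 7.4  (via 2)
6: 7.8  (via 7)
5: 7.9  (via 2)
3: 8.2  (via 7)
4: 11.7  (via 5)
8: 19.9  (via 4)
Shortest route: 2–5–4–8 = 19.9 m.

19.9 m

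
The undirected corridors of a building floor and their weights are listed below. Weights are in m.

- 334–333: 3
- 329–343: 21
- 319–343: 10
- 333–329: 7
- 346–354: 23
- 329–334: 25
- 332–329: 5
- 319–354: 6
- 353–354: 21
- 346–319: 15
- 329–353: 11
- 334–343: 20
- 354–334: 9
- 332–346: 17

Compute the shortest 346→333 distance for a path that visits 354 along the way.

33 m

Best 346 to 354: 346–319–354 costing 21
Best 354 to 333: 354–334–333 costing 12
Total via 354: 21 + 12 = 33 m.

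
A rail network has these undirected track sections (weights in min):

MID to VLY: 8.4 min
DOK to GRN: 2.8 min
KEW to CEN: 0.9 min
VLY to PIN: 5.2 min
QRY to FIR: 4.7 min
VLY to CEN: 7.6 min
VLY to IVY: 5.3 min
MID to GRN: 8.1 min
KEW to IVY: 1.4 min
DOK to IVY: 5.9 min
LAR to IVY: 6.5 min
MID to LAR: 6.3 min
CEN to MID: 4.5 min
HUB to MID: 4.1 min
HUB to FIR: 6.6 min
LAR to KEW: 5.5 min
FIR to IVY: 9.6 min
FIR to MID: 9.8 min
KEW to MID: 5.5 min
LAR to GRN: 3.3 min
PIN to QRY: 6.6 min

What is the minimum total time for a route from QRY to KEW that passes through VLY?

Best QRY to VLY: QRY → PIN → VLY costing 11.8
Best VLY to KEW: VLY → IVY → KEW costing 6.7
Total via VLY: 11.8 + 6.7 = 18.5 min.

18.5 min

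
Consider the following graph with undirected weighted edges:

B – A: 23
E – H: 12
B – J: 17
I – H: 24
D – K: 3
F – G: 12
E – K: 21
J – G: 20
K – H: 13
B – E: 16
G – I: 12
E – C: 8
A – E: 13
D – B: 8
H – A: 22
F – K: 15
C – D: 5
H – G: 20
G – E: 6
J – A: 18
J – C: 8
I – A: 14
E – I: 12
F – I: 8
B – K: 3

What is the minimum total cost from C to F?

Running Dijkstra from C:
C: 0
D: 5  (via C)
E: 8  (via C)
J: 8  (via C)
K: 8  (via D)
B: 11  (via K)
G: 14  (via E)
H: 20  (via E)
I: 20  (via E)
A: 21  (via E)
F: 23  (via K)
Shortest route: C → D → K → F = 23.

23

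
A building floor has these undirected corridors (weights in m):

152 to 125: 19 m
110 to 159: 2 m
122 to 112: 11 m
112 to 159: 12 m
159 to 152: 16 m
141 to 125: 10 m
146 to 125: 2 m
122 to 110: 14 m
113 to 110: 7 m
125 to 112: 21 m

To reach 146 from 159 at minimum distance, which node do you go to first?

112

Enumerating some paths:
159 → 152 → 125 → 146: 16+19+2 = 37
159 → 110 → 122 → 112 → 125 → 146: 2+14+11+21+2 = 50
159 → 112 → 125 → 146: 12+21+2 = 35
The minimum is 35 m via 159 → 112 → 125 → 146.
So from 159 the first move is to 112.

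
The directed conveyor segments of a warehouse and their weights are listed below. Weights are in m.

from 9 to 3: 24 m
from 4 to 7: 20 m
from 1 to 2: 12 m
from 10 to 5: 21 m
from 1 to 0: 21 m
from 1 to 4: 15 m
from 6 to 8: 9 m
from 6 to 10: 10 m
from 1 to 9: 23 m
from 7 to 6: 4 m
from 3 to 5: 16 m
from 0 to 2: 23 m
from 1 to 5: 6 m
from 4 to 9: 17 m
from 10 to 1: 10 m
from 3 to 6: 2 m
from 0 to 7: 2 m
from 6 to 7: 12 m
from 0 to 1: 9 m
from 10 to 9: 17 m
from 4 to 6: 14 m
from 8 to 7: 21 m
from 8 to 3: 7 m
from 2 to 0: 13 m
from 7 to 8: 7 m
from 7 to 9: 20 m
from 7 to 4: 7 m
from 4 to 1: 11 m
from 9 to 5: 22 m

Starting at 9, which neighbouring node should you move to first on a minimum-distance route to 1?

Candidate routes:
9–3–6–8–7–4–1: 24+2+9+21+7+11 = 74
9–3–6–7–4–1: 24+2+12+7+11 = 56
9–3–6–10–1: 24+2+10+10 = 46
Cheapest is 9–3–6–10–1 at 46 m.
So from 9 the first move is to 3.

3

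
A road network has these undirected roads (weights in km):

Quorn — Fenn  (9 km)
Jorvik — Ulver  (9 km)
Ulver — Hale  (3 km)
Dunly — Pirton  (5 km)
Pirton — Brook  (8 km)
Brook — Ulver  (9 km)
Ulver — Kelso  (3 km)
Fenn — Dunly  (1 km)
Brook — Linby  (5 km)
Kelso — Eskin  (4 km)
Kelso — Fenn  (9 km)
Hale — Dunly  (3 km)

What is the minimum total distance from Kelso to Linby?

17 km

Shortest distances from Kelso:
Kelso: 0
Ulver: 3  (via Kelso)
Eskin: 4  (via Kelso)
Hale: 6  (via Ulver)
Dunly: 9  (via Hale)
Fenn: 9  (via Kelso)
Brook: 12  (via Ulver)
Jorvik: 12  (via Ulver)
Pirton: 14  (via Dunly)
Linby: 17  (via Brook)
Shortest route: Kelso → Ulver → Brook → Linby = 17 km.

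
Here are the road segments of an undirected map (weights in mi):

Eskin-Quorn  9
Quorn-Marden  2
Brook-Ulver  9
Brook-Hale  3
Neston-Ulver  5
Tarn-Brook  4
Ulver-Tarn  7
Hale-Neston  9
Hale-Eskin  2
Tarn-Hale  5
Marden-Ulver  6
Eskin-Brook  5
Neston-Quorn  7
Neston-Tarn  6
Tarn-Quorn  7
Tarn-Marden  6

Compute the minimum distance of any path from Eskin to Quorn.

Settle nodes by increasing distance from Eskin:
Eskin: 0
Hale: 2  (via Eskin)
Brook: 5  (via Eskin)
Tarn: 7  (via Hale)
Quorn: 9  (via Eskin)
Shortest route: Eskin–Quorn = 9 mi.

9 mi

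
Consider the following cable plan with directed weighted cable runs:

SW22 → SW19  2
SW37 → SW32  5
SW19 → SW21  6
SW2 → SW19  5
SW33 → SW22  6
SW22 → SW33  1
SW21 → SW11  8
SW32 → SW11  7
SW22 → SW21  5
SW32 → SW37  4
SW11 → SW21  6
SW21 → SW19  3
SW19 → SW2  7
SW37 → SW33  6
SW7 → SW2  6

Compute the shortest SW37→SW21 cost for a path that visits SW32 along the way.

18

Best SW37 to SW32: SW37–SW32 costing 5
Best SW32 to SW21: SW32–SW11–SW21 costing 13
Total via SW32: 5 + 13 = 18.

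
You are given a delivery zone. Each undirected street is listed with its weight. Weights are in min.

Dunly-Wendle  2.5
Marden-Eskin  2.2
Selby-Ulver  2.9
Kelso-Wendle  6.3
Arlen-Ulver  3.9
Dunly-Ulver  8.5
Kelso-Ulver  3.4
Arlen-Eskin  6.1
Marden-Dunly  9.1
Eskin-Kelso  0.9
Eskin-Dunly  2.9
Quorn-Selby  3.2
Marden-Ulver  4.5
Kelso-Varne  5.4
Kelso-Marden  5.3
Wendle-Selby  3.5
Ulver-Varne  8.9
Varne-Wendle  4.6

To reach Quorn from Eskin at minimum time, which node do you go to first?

Enumerating some paths:
Eskin–Kelso–Ulver–Selby–Quorn: 0.9+3.4+2.9+3.2 = 10.4
Eskin–Dunly–Wendle–Selby–Quorn: 2.9+2.5+3.5+3.2 = 12.1
Cheapest is Eskin–Kelso–Ulver–Selby–Quorn at 10.4 min.
So from Eskin the first move is to Kelso.

Kelso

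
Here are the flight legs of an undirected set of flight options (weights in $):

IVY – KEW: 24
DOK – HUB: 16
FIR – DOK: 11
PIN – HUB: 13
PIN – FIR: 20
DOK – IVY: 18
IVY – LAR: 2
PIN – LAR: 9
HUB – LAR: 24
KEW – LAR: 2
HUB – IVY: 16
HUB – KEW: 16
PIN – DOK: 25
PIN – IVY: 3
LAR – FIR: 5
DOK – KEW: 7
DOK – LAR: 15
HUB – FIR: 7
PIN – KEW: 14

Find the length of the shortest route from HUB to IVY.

$14

Compare a few routes:
HUB - IVY: 16 = 16
HUB - KEW - LAR - IVY: 16+2+2 = 20
HUB - PIN - IVY: 13+3 = 16
HUB - FIR - LAR - IVY: 7+5+2 = 14
Cheapest is HUB - FIR - LAR - IVY at $14.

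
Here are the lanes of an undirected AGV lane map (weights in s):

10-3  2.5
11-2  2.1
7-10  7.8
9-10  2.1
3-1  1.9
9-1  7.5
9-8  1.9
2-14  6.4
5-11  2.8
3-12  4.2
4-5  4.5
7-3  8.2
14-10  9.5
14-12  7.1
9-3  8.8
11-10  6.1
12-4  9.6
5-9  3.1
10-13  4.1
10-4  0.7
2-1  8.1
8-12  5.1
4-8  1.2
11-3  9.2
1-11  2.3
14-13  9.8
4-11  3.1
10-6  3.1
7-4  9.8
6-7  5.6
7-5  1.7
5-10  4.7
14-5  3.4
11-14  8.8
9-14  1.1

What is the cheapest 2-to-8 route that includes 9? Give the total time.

Best 2 to 9: 2 → 14 → 9 costing 7.5
Best 9 to 8: 9 → 8 costing 1.9
Total via 9: 7.5 + 1.9 = 9.4 s.

9.4 s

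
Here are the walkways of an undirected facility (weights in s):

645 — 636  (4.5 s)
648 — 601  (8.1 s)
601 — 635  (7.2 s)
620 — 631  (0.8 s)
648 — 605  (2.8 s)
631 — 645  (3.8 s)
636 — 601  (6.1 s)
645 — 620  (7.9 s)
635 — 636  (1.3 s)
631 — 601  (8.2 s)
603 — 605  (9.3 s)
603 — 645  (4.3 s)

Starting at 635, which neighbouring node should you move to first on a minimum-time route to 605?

601

Compare a few routes:
635–636–601–648–605: 1.3+6.1+8.1+2.8 = 18.3
635–636–645–603–605: 1.3+4.5+4.3+9.3 = 19.4
635–601–648–605: 7.2+8.1+2.8 = 18.1
The minimum is 18.1 s via 635–601–648–605.
So from 635 the first move is to 601.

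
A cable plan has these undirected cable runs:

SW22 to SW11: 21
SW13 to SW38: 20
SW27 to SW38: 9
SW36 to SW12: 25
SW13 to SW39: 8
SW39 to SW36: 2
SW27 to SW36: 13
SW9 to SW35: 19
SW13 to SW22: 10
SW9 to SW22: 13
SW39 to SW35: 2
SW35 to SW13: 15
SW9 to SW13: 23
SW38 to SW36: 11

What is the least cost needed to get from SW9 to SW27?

Candidate routes:
SW9–SW35–SW39–SW36–SW27: 19+2+2+13 = 36
SW9–SW35–SW39–SW36–SW38–SW27: 19+2+2+11+9 = 43
SW9–SW13–SW39–SW36–SW27: 23+8+2+13 = 46
The minimum is 36 via SW9–SW35–SW39–SW36–SW27.

36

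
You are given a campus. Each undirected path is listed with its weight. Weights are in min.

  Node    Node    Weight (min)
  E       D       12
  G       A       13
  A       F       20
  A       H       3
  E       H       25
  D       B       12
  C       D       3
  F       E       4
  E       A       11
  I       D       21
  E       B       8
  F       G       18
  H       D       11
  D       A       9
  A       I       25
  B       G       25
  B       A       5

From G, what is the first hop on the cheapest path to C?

Compare a few routes:
G → A → H → D → C: 13+3+11+3 = 30
G → A → D → C: 13+9+3 = 25
G → F → E → D → C: 18+4+12+3 = 37
G → A → B → D → C: 13+5+12+3 = 33
Cheapest is G → A → D → C at 25 min.
So from G the first move is to A.

A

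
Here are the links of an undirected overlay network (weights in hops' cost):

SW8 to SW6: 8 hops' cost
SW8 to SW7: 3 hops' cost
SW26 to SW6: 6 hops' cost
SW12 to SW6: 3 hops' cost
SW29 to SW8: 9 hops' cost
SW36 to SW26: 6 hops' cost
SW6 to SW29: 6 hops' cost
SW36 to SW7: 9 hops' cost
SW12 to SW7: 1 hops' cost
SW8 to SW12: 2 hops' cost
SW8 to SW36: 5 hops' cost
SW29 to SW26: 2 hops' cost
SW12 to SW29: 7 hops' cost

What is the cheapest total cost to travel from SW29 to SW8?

Compare a few routes:
SW29 → SW12 → SW7 → SW8: 7+1+3 = 11
SW29 → SW6 → SW12 → SW8: 6+3+2 = 11
SW29 → SW8: 9 = 9
The minimum is 9 hops' cost via SW29 → SW8.

9 hops' cost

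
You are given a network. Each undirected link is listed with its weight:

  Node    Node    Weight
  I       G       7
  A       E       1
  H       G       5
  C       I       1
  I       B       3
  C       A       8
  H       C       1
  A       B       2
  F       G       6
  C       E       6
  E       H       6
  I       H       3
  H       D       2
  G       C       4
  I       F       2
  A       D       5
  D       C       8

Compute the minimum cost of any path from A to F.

Compare a few routes:
A - B - I - F: 2+3+2 = 7
A - E - C - I - F: 1+6+1+2 = 10
Cheapest is A - B - I - F at 7.

7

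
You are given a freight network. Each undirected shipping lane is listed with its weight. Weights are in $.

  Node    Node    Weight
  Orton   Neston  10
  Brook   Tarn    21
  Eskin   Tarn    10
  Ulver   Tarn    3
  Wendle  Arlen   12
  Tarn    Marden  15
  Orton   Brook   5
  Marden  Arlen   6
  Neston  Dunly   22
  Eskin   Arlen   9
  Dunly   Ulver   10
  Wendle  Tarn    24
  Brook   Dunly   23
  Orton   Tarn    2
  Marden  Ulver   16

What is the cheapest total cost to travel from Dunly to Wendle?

$37

Settle nodes by increasing distance from Dunly:
Dunly: 0
Ulver: 10  (via Dunly)
Tarn: 13  (via Ulver)
Orton: 15  (via Tarn)
Brook: 20  (via Orton)
Neston: 22  (via Dunly)
Eskin: 23  (via Tarn)
Marden: 26  (via Ulver)
Arlen: 32  (via Eskin)
Wendle: 37  (via Tarn)
Shortest route: Dunly–Ulver–Tarn–Wendle = $37.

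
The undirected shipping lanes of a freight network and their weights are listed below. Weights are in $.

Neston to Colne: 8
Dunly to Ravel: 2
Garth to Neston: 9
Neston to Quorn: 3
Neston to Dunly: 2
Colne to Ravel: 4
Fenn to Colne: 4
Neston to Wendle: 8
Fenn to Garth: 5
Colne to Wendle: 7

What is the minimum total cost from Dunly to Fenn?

$10

Candidate routes:
Dunly - Ravel - Colne - Fenn: 2+4+4 = 10
Dunly - Neston - Colne - Fenn: 2+8+4 = 14
Cheapest is Dunly - Ravel - Colne - Fenn at $10.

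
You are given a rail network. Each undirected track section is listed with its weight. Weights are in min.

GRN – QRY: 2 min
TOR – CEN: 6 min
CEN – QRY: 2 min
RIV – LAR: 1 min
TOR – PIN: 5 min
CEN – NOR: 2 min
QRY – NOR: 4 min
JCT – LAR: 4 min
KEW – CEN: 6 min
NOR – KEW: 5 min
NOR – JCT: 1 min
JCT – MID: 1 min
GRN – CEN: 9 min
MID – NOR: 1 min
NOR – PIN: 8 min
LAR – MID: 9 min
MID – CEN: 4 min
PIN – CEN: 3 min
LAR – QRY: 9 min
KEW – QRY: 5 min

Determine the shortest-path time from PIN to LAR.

Candidate routes:
PIN - CEN - MID - JCT - LAR: 3+4+1+4 = 12
PIN - CEN - MID - NOR - JCT - LAR: 3+4+1+1+4 = 13
PIN - CEN - NOR - JCT - LAR: 3+2+1+4 = 10
PIN - CEN - NOR - MID - JCT - LAR: 3+2+1+1+4 = 11
The minimum is 10 min via PIN - CEN - NOR - JCT - LAR.

10 min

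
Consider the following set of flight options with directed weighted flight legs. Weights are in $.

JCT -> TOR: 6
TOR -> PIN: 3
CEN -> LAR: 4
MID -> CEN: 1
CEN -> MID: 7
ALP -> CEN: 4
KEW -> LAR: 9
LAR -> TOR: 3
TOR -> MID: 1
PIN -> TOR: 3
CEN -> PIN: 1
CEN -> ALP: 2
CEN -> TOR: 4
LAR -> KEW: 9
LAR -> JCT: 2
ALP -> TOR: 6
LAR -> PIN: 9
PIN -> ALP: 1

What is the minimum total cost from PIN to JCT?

$11

Compare a few routes:
PIN–ALP–TOR–MID–CEN–LAR–JCT: 1+6+1+1+4+2 = 15
PIN–ALP–CEN–LAR–JCT: 1+4+4+2 = 11
The minimum is $11 via PIN–ALP–CEN–LAR–JCT.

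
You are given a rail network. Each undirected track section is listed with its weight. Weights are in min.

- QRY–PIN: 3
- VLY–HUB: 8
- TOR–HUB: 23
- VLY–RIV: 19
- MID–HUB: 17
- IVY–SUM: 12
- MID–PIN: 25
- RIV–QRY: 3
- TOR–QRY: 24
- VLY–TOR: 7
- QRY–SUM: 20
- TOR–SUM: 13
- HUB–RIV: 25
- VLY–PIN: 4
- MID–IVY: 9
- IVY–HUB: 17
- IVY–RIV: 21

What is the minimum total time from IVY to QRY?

Enumerating some paths:
IVY–HUB–VLY–PIN–QRY: 17+8+4+3 = 32
IVY–RIV–QRY: 21+3 = 24
Cheapest is IVY–RIV–QRY at 24 min.

24 min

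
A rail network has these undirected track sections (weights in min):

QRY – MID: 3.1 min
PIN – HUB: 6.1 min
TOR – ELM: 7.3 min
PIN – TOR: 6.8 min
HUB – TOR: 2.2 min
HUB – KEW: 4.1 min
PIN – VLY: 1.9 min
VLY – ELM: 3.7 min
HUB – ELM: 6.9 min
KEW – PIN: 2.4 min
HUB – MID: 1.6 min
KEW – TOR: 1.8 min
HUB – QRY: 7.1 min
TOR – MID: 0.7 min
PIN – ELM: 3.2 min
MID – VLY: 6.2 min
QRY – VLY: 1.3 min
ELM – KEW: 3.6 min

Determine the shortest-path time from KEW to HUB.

Compare a few routes:
KEW–HUB: 4.1 = 4.1
KEW–TOR–HUB: 1.8+2.2 = 4
KEW–TOR–MID–HUB: 1.8+0.7+1.6 = 4.1
The minimum is 4 min via KEW–TOR–HUB.

4 min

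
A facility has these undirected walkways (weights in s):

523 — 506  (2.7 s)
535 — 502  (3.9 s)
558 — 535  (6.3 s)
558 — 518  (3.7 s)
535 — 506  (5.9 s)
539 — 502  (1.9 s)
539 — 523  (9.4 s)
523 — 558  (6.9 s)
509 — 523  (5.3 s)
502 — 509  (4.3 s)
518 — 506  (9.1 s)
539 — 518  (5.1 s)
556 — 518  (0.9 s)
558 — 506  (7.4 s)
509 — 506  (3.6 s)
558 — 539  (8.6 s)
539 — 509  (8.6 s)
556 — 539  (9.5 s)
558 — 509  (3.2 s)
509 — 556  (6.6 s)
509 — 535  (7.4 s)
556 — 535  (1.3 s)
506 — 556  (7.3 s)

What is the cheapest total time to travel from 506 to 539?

Candidate routes:
506 → 509 → 502 → 539: 3.6+4.3+1.9 = 9.8
506 → 523 → 539: 2.7+9.4 = 12.1
506 → 509 → 539: 3.6+8.6 = 12.2
506 → 535 → 502 → 539: 5.9+3.9+1.9 = 11.7
The minimum is 9.8 s via 506 → 509 → 502 → 539.

9.8 s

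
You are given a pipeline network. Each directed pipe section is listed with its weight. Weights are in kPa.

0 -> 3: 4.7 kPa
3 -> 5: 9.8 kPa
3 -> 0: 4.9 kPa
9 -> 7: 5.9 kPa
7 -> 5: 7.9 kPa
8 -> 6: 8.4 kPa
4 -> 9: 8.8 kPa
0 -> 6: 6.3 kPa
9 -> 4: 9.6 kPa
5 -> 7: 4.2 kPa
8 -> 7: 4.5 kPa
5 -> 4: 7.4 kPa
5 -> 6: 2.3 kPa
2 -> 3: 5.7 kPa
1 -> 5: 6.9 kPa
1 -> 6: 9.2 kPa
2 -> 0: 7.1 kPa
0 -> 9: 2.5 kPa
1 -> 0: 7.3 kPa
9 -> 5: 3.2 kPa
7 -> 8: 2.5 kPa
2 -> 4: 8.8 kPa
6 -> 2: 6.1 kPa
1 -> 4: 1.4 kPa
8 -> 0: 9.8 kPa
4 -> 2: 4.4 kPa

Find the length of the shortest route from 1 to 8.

Candidate routes:
1 - 4 - 9 - 7 - 8: 1.4+8.8+5.9+2.5 = 18.6
1 - 0 - 9 - 7 - 8: 7.3+2.5+5.9+2.5 = 18.2
1 - 5 - 7 - 8: 6.9+4.2+2.5 = 13.6
1 - 0 - 9 - 5 - 7 - 8: 7.3+2.5+3.2+4.2+2.5 = 19.7
The minimum is 13.6 kPa via 1 - 5 - 7 - 8.

13.6 kPa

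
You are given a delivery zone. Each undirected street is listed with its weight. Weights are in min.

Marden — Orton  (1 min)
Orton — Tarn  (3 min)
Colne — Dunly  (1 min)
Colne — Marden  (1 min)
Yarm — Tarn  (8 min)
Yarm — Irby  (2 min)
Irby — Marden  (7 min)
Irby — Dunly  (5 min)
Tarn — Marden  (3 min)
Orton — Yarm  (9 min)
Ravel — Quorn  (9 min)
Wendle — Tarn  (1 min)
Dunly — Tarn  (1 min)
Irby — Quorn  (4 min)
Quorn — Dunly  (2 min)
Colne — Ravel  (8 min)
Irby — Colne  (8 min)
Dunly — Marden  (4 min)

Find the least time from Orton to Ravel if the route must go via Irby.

Best Orton to Irby: Orton → Marden → Irby costing 8
Shortest Irby→Ravel: Irby → Quorn → Ravel = 13
Total via Irby: 8 + 13 = 21 min.

21 min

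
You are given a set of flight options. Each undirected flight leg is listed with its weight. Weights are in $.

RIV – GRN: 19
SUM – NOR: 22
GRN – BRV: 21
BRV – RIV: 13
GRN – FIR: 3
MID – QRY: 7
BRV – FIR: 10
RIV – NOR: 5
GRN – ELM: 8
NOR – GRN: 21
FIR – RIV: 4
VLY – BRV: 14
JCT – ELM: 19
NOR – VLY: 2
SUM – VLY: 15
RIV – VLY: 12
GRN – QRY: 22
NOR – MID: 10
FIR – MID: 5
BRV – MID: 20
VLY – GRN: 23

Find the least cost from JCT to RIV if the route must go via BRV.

Best JCT to BRV: JCT–ELM–GRN–FIR–BRV costing 40
Best BRV to RIV: BRV–RIV costing 13
Total via BRV: 40 + 13 = $53.

$53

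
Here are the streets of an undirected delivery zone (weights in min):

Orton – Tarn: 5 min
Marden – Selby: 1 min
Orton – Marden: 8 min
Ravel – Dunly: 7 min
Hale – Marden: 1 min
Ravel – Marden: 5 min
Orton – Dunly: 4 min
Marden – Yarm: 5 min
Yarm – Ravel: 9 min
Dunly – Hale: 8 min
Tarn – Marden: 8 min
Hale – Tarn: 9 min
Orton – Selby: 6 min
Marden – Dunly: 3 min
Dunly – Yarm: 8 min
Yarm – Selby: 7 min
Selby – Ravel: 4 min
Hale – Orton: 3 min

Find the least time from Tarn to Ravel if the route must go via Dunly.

Best Tarn to Dunly: Tarn → Orton → Dunly costing 9
Best Dunly to Ravel: Dunly → Ravel costing 7
Total via Dunly: 9 + 7 = 16 min.

16 min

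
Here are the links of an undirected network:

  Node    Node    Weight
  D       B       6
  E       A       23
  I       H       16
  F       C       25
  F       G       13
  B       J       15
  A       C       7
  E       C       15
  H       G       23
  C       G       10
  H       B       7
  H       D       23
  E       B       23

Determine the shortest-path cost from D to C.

Settle nodes by increasing distance from D:
D: 0
B: 6  (via D)
H: 13  (via B)
J: 21  (via B)
E: 29  (via B)
I: 29  (via H)
G: 36  (via H)
C: 44  (via E)
Shortest route: D → B → E → C = 44.

44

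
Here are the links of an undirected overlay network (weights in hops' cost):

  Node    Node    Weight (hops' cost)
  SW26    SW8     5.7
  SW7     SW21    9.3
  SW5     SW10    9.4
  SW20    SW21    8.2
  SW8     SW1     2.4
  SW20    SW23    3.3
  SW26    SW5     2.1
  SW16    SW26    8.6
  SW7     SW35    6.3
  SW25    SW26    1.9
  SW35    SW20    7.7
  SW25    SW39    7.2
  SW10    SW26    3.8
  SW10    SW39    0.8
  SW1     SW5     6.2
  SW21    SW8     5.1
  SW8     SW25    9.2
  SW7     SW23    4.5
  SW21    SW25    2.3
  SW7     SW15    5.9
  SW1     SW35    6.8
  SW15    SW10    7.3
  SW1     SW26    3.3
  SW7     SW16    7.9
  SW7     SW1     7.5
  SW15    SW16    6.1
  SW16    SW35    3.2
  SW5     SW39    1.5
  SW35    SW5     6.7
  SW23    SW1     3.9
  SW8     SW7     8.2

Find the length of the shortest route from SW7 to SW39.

Running Dijkstra from SW7:
SW7: 0
SW23: 4.5  (via SW7)
SW15: 5.9  (via SW7)
SW35: 6.3  (via SW7)
SW1: 7.5  (via SW7)
SW20: 7.8  (via SW23)
SW16: 7.9  (via SW7)
SW8: 8.2  (via SW7)
SW21: 9.3  (via SW7)
SW26: 10.8  (via SW1)
SW25: 11.6  (via SW21)
SW5: 12.9  (via SW26)
SW10: 13.2  (via SW15)
SW39: 14  (via SW10)
Shortest route: SW7 → SW15 → SW10 → SW39 = 14 hops' cost.

14 hops' cost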